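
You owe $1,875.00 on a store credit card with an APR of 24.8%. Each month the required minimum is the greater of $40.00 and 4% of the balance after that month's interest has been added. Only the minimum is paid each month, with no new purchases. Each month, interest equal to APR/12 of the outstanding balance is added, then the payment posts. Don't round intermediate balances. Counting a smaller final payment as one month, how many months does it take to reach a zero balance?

67 months

Monthly rate r = 24.8%/12 = 2.06667% = 0.0206667.
While 4% of the post-interest balance exceeds $40.00, each month B ← (B·(1+r))·(1 − 0.04), i.e. B shrinks by the factor (1+r)·0.96 = 0.97984.
This holds for months 1–32. Entering month 33 the balance is $977.16; 4% of the post-interest balance is now below $40.00, so the flat $40.00 minimum applies from here.
From month 33 a fixed $40.00 at rate r clears $977.16 in 35 more payments. Total: 32 + 35 = 67 months.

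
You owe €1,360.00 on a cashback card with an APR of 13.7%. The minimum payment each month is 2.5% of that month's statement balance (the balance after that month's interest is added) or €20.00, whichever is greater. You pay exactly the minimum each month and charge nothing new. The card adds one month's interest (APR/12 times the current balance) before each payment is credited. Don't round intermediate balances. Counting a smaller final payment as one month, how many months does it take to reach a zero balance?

Monthly rate r = 13.7%/12 = 1.14167% = 0.0114167.
While 2.5% of the post-interest balance exceeds €20.00, each month B ← (B·(1+r))·(1 − 0.025), i.e. B shrinks by the factor (1+r)·0.975 = 0.98613.
This holds for months 1–39. Entering month 40 the balance is €788.85; 2.5% of the post-interest balance is now below €20.00, so the flat €20.00 minimum applies from here.
From month 40 a fixed €20.00 at rate r clears €788.85 in 53 more payments. Total: 39 + 53 = 92 months.

92 months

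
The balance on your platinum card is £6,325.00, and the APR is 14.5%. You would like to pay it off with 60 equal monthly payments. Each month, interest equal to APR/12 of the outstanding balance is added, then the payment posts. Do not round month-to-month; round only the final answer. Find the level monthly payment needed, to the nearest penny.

Monthly rate r = 14.5%/12 = 1.20833% = 0.0120833.
Level-payment amortization: P = B₀·r / (1 − (1+r)^(−n)) = 6325.00·0.0120833 / (1 − 1.01208^(−60)).
Denominator 1 − (1+r)^(−60) = 0.513566346.
P = 76.4271 / 0.513566346 ≈ 148.82.

£148.82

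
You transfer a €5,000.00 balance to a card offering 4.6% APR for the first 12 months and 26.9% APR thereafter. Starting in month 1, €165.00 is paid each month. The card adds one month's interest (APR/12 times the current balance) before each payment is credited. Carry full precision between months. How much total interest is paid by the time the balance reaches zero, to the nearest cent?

€1,248.81

Promo months 1–12 at r₀ = 4.6%/12 = 0.00383333; months 13+ at r₁ = 26.9%/12 = 0.0224167.
After month 12: iterate B ← B·(1+r₀) − €165.00 for 12 months → €3,212.63.
Then at r₁ with €165.00/mo: n₂ = −ln(1 − r₁·B/P)/ln(1+r₁) ≈ 25.87 → 26 more payments.
Total paid = 37·€165.00 + €143.81 = €6,248.81; interest = €6,248.81 − €5,000.00 = €1,248.81.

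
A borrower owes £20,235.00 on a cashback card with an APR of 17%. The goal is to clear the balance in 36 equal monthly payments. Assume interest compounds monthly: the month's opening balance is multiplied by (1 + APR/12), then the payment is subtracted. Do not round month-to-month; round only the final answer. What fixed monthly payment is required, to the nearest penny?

£721.43

Monthly rate r = 17%/12 = 1.41667% = 0.0141667.
Level-payment amortization: P = B₀·r / (1 − (1+r)^(−n)) = 20235.00·0.0141667 / (1 − 1.01417^(−36)).
Denominator 1 − (1+r)^(−36) = 0.397351553.
P = 286.662 / 0.397351553 ≈ 721.43.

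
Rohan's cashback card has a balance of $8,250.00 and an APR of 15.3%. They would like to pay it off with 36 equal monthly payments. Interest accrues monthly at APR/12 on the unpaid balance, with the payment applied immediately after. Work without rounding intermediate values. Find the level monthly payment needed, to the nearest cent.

$287.20

Monthly rate r = 15.3%/12 = 1.275% = 0.01275.
Level-payment amortization: P = B₀·r / (1 − (1+r)^(−n)) = 8250.00·0.01275 / (1 − 1.01275^(−36)).
Denominator 1 − (1+r)^(−36) = 0.366248598.
P = 105.188 / 0.366248598 ≈ 287.20.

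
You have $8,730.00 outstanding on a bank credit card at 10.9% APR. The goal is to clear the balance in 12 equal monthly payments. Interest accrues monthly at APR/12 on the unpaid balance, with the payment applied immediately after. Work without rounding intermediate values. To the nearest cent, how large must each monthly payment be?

Monthly rate r = 10.9%/12 = 0.908333% = 0.00908333.
Level-payment amortization: P = B₀·r / (1 − (1+r)^(−n)) = 8730.00·0.00908333 / (1 − 1.00908^(−12)).
Denominator 1 − (1+r)^(−12) = 0.102828225.
P = 79.2975 / 0.102828225 ≈ 771.16.

$771.16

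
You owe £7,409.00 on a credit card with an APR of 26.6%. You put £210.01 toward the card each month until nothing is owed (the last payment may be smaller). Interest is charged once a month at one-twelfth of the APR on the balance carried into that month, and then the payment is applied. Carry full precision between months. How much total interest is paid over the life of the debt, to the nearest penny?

£7,183.56

Monthly rate r = 26.6%/12 = 2.21667% = 0.0221667.
Payoff takes n = ⌈−ln(1 − rB₀/P)/ln(1+r)⌉ = ⌈69.482⌉ = 70 payments; the last is £101.87.
Total paid = 69·£210.01 + £101.87 = £14,592.56.
Total interest = total paid − principal = £14,592.56 − £7,409.00 = £7,183.56.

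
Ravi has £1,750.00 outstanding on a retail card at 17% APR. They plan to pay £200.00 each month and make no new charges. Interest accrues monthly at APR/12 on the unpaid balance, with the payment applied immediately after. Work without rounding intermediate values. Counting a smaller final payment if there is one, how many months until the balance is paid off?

10 months

Monthly rate r = 17%/12 = 1.41667% = 0.0141667.
Recurrence: B ← B·(1+r) − £200.00.
Month 1: interest £24.79; balance after payment £1,574.79.
Month 2: interest £22.31; balance after payment £1,397.10.
Closed form: n = −ln(1 − rB₀/P)/ln(1+r) = −ln(0.87604)/ln(1.01417) ≈ 9.408, so the balance reaches zero during payment 10.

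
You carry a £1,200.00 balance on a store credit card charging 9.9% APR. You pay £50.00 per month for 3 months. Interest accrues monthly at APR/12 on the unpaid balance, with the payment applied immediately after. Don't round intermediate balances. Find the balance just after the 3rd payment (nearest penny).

£1,078.70

Monthly rate r = 9.9%/12 = 0.825% = 0.00825.
Each month: B ← B·(1+r) − £50.00.
Month 1: interest £9.90; balance after payment £1,159.90.
Month 2: interest £9.57; balance after payment £1,119.47.
Month 3: interest £9.24; balance after payment £1,078.70.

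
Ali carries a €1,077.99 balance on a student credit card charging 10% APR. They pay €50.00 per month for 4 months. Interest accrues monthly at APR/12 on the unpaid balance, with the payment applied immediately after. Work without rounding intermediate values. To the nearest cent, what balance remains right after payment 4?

€911.86

Monthly rate r = 10%/12 = 0.833333% = 0.00833333.
Each month: B ← B·(1+r) − €50.00.
Month 1: interest €8.98; balance after payment €1,036.97.
Month 2: interest €8.64; balance after payment €995.61.
Month 3: interest €8.30; balance after payment €953.91.
Month 4: interest €7.95; balance after payment €911.86.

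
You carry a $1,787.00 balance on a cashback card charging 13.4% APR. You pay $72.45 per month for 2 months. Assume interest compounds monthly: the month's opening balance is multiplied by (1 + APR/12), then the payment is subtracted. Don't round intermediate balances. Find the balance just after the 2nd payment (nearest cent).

$1,681.42

Monthly rate r = 13.4%/12 = 1.11667% = 0.0111667.
Each month: B ← B·(1+r) − $72.45.
Month 1: interest $19.95; balance after payment $1,734.50.
Month 2: interest $19.37; balance after payment $1,681.42.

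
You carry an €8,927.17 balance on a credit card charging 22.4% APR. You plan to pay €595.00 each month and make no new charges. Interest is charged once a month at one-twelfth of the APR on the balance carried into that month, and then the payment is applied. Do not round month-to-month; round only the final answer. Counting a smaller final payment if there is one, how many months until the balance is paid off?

18 months

Monthly rate r = 22.4%/12 = 1.86667% = 0.0186667.
Recurrence: B ← B·(1+r) − €595.00.
Month 1: interest €166.64; balance after payment €8,498.81.
Month 2: interest €158.64; balance after payment €8,062.45.
Closed form: n = −ln(1 − rB₀/P)/ln(1+r) = −ln(0.71993)/ln(1.01867) ≈ 17.767, so the balance reaches zero during payment 18.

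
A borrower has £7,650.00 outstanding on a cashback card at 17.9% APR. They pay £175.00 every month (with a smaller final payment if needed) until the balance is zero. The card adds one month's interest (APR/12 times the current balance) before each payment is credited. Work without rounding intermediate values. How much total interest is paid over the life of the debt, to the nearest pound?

£4,828

Monthly rate r = 17.9%/12 = 1.49167% = 0.0149167.
Payoff takes n = ⌈−ln(1 − rB₀/P)/ln(1+r)⌉ = ⌈71.304⌉ = 72 payments; the last is £53.41.
Total paid = 71·£175.00 + £53.41 = £12,478.41.
Total interest = total paid − principal = £12,478.41 − £7,650.00 = £4,828.41.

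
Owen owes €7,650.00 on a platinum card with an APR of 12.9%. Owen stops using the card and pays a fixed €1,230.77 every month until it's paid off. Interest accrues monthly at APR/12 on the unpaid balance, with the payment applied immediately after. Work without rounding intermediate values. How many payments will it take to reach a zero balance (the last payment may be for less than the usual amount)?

Monthly rate r = 12.9%/12 = 1.075% = 0.01075.
Recurrence: B ← B·(1+r) − €1,230.77.
Month 1: interest €82.24; balance after payment €6,501.47.
Month 2: interest €69.89; balance after payment €5,340.59.
Closed form: n = −ln(1 − rB₀/P)/ln(1+r) = −ln(0.93318)/ln(1.01075) ≈ 6.468, so the balance reaches zero during payment 7.

7 months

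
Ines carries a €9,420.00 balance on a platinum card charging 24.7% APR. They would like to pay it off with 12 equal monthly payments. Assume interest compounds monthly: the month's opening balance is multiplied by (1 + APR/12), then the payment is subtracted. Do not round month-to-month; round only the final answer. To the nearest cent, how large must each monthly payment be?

Monthly rate r = 24.7%/12 = 2.05833% = 0.0205833.
Level-payment amortization: P = B₀·r / (1 − (1+r)^(−n)) = 9420.00·0.0205833 / (1 − 1.02058^(−12)).
Denominator 1 − (1+r)^(−12) = 0.21689799.
P = 193.895 / 0.21689799 ≈ 893.95.

€893.95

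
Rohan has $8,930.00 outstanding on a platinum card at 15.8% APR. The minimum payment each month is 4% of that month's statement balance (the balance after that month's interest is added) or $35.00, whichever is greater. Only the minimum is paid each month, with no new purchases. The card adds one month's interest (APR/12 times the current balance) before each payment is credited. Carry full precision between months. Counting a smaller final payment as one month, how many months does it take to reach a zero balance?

Monthly rate r = 15.8%/12 = 1.31667% = 0.0131667.
While 4% of the post-interest balance exceeds $35.00, each month B ← (B·(1+r))·(1 − 0.04), i.e. B shrinks by the factor (1+r)·0.96 = 0.97264.
This holds for months 1–85. Entering month 86 the balance is $844.85; 4% of the post-interest balance is now below $35.00, so the flat $35.00 minimum applies from here.
From month 86 a fixed $35.00 at rate r clears $844.85 in 30 more payments. Total: 85 + 30 = 115 months.

115 months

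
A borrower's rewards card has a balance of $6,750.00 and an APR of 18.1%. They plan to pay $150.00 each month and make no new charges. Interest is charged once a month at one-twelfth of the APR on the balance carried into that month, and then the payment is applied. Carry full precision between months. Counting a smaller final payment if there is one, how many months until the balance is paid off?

76 months

Monthly rate r = 18.1%/12 = 1.50833% = 0.0150833.
Recurrence: B ← B·(1+r) − $150.00.
Month 1: interest $101.81; balance after payment $6,701.81.
Month 2: interest $101.09; balance after payment $6,652.90.
Closed form: n = −ln(1 − rB₀/P)/ln(1+r) = −ln(0.32125)/ln(1.01508) ≈ 75.850, so the balance reaches zero during payment 76.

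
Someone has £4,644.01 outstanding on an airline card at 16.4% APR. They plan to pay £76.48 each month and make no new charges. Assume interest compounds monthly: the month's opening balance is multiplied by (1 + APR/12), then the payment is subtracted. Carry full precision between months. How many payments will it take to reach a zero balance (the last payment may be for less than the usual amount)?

131 months

Monthly rate r = 16.4%/12 = 1.36667% = 0.0136667.
Recurrence: B ← B·(1+r) − £76.48.
Month 1: interest £63.47; balance after payment £4,631.00.
Month 2: interest £63.29; balance after payment £4,617.81.
Closed form: n = −ln(1 − rB₀/P)/ln(1+r) = −ln(0.17013)/ln(1.01367) ≈ 130.481, so the balance reaches zero during payment 131.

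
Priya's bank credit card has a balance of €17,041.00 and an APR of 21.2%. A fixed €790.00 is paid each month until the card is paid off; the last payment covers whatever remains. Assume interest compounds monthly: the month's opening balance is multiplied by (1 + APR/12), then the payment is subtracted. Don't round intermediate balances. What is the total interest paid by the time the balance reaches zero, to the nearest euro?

€4,604

Monthly rate r = 21.2%/12 = 1.76667% = 0.0176667.
Payoff takes n = ⌈−ln(1 − rB₀/P)/ln(1+r)⌉ = ⌈27.397⌉ = 28 payments; the last is €315.31.
Total paid = 27·€790.00 + €315.31 = €21,645.31.
Total interest = total paid − principal = €21,645.31 − €17,041.00 = €4,604.31.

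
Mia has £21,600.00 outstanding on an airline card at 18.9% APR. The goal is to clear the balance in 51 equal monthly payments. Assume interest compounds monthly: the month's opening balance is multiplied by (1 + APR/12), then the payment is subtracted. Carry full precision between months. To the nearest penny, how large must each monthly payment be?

Monthly rate r = 18.9%/12 = 1.575% = 0.01575.
Level-payment amortization: P = B₀·r / (1 − (1+r)^(−n)) = 21600.00·0.01575 / (1 − 1.01575^(−51)).
Denominator 1 − (1+r)^(−51) = 0.549316541.
P = 340.2 / 0.549316541 ≈ 619.32.

£619.32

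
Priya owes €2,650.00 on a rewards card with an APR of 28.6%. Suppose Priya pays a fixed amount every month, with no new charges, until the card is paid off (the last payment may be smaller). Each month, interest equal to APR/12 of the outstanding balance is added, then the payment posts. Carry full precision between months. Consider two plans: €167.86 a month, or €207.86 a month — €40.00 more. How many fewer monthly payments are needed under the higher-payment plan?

5 fewer payments

Monthly rate r = 28.6%/12 = 2.38333% = 0.0238333.
At €167.86/mo: n = ⌈−ln(1 − rB₀/P)/ln(1+r)⌉ = 21 payments (last €6.78); total interest = total paid − €2,650.00 = €713.98.
At €207.86/mo: 16 payments (last €78.98); total interest €546.88.
Payments saved = 21 − 16 = 5.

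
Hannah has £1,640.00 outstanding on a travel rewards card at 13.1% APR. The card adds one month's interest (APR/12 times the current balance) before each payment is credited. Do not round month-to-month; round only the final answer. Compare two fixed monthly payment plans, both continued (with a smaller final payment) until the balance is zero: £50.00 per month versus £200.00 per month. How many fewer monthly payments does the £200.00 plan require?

Monthly rate r = 13.1%/12 = 1.09167% = 0.0109167.
At £50.00/mo: n = ⌈−ln(1 − rB₀/P)/ln(1+r)⌉ = 41 payments (last £41.35); total interest = total paid − £1,640.00 = £401.35.
At £200.00/mo: 9 payments (last £127.71); total interest £87.71.
Payments saved = 41 − 9 = 32.

32 fewer payments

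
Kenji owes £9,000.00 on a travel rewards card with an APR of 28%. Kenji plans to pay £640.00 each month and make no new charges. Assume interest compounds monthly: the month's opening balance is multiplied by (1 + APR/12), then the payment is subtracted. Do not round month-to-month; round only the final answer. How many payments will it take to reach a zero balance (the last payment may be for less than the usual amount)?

Monthly rate r = 28%/12 = 2.33333% = 0.0233333.
Recurrence: B ← B·(1+r) − £640.00.
Month 1: interest £210.00; balance after payment £8,570.00.
Month 2: interest £199.97; balance after payment £8,129.97.
Closed form: n = −ln(1 − rB₀/P)/ln(1+r) = −ln(0.67188)/ln(1.02333) ≈ 17.242, so the balance reaches zero during payment 18.

18 payments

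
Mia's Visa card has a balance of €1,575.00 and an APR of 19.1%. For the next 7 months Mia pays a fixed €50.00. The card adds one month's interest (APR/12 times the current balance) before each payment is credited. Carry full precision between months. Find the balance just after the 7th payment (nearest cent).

€1,391.92

Monthly rate r = 19.1%/12 = 1.59167% = 0.0159167.
Each month: B ← B·(1+r) − €50.00.
Month 1: interest €25.07; balance after payment €1,550.07.
Month 2: interest €24.67; balance after payment €1,524.74.
Month 3: interest €24.27; balance after payment €1,499.01.
Month 4: interest €23.86; balance after payment €1,472.87.
Month 5: interest €23.44; balance after payment €1,446.31.
Month 6: interest €23.02; balance after payment €1,419.33.
Month 7: interest €22.59; balance after payment €1,391.92.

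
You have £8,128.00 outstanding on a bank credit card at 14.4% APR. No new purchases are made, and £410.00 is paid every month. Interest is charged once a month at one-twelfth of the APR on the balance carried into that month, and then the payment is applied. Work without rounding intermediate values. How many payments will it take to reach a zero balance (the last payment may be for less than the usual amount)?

23 months

Monthly rate r = 14.4%/12 = 1.2% = 0.012.
Recurrence: B ← B·(1+r) − £410.00.
Month 1: interest £97.54; balance after payment £7,815.54.
Month 2: interest £93.79; balance after payment £7,499.32.
Closed form: n = −ln(1 − rB₀/P)/ln(1+r) = −ln(0.76211)/ln(1.012) ≈ 22.775, so the balance reaches zero during payment 23.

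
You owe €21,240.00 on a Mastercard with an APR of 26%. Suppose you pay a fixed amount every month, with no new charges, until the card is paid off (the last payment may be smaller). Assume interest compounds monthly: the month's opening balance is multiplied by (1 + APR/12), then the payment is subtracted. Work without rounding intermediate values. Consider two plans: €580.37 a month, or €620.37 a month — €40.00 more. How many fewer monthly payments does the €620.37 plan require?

Monthly rate r = 26%/12 = 2.16667% = 0.0216667.
At €580.37/mo: n = ⌈−ln(1 − rB₀/P)/ln(1+r)⌉ = 74 payments (last €271.84); total interest = total paid − €21,240.00 = €21,398.85.
At €620.37/mo: 64 payments (last €106.80); total interest €17,950.11.
Payments saved = 74 − 64 = 10.

10 fewer payments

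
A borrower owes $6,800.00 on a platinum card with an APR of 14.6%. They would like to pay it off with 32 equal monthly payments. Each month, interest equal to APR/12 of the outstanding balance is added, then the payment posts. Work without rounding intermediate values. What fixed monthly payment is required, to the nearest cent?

Monthly rate r = 14.6%/12 = 1.21667% = 0.0121667.
Level-payment amortization: P = B₀·r / (1 − (1+r)^(−n)) = 6800.00·0.0121667 / (1 − 1.01217^(−32)).
Denominator 1 − (1+r)^(−32) = 0.320897989.
P = 82.7333 / 0.320897989 ≈ 257.82.

$257.82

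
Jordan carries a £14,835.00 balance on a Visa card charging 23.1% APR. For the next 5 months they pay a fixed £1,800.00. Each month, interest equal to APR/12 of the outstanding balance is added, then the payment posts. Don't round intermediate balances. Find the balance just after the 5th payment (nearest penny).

£6,965.68

Monthly rate r = 23.1%/12 = 1.925% = 0.01925.
Each month: B ← B·(1+r) − £1,800.00.
Month 1: interest £285.57; balance after payment £13,320.57.
Month 2: interest £256.42; balance after payment £11,776.99.
Month 3: interest £226.71; balance after payment £10,203.70.
Month 4: interest £196.42; balance after payment £8,600.12.
Month 5: interest £165.55; balance after payment £6,965.68.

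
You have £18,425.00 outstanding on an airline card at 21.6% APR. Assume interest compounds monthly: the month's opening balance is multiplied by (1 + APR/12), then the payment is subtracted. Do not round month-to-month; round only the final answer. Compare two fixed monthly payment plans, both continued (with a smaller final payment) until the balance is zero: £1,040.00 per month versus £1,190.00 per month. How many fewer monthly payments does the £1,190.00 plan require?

Monthly rate r = 21.6%/12 = 1.8% = 0.018.
At £1,040.00/mo: n = ⌈−ln(1 − rB₀/P)/ln(1+r)⌉ = 22 payments (last £550.26); total interest = total paid − £18,425.00 = £3,965.26.
At £1,190.00/mo: 19 payments (last £374.37); total interest £3,369.37.
Payments saved = 22 − 19 = 3.

3 fewer payments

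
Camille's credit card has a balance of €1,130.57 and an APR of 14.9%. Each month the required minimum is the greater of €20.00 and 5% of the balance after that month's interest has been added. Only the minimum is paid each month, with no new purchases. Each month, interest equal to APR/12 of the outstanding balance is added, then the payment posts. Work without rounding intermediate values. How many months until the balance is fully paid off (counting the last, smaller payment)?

Monthly rate r = 14.9%/12 = 1.24167% = 0.0124167.
While 5% of the post-interest balance exceeds €20.00, each month B ← (B·(1+r))·(1 − 0.05), i.e. B shrinks by the factor (1+r)·0.95 = 0.9618.
This holds for months 1–27. Entering month 28 the balance is €394.94; 5% of the post-interest balance is now below €20.00, so the flat €20.00 minimum applies from here.
From month 28 a fixed €20.00 at rate r clears €394.94 in 23 more payments. Total: 27 + 23 = 50 months.

50 months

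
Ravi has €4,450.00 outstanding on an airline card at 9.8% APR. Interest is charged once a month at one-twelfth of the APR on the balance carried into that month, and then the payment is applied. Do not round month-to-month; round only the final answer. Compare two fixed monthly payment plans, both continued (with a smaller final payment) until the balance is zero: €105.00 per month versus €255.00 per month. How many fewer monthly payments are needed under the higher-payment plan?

Monthly rate r = 9.8%/12 = 0.816667% = 0.00816667.
At €105.00/mo: n = ⌈−ln(1 − rB₀/P)/ln(1+r)⌉ = 53 payments (last €24.29); total interest = total paid − €4,450.00 = €1,034.29.
At €255.00/mo: 19 payments (last €230.53); total interest €370.53.
Payments saved = 53 − 19 = 34.

34 fewer payments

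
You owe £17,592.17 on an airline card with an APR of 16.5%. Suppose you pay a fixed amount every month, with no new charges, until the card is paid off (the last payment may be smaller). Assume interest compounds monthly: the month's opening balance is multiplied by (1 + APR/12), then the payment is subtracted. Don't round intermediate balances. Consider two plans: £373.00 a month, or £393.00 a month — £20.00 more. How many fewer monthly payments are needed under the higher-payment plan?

7 fewer payments

Monthly rate r = 16.5%/12 = 1.375% = 0.01375.
At £373.00/mo: n = ⌈−ln(1 − rB₀/P)/ln(1+r)⌉ = 77 payments (last £210.36); total interest = total paid − £17,592.17 = £10,966.19.
At £393.00/mo: 70 payments (last £389.40); total interest £9,914.23.
Payments saved = 77 − 70 = 7.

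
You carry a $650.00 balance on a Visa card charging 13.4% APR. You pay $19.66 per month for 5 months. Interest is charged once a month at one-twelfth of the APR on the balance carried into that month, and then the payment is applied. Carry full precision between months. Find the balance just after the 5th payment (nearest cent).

Monthly rate r = 13.4%/12 = 1.11667% = 0.0111667.
Each month: B ← B·(1+r) − $19.66.
Month 1: interest $7.26; balance after payment $637.60.
Month 2: interest $7.12; balance after payment $625.06.
Month 3: interest $6.98; balance after payment $612.38.
Month 4: interest $6.84; balance after payment $599.56.
Month 5: interest $6.70; balance after payment $586.59.

$586.59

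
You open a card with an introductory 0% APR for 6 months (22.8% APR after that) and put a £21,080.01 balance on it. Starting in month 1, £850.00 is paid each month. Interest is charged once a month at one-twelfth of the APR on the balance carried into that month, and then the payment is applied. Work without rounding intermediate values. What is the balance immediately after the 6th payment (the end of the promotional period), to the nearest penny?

Promo months 1–6 at r₀ = 0%/12 = 0; months 7+ at r₁ = 22.8%/12 = 0.019.
After month 6 (no interest yet): B = £21,080.01 − 6·£850.00 = £15,980.01.

£15,980.01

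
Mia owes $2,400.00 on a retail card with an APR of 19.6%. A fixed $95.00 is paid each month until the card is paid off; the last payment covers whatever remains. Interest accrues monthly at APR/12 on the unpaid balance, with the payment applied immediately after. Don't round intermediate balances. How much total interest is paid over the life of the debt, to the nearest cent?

$720.19

Monthly rate r = 19.6%/12 = 1.63333% = 0.0163333.
Payoff takes n = ⌈−ln(1 − rB₀/P)/ln(1+r)⌉ = ⌈32.843⌉ = 33 payments; the last is $80.19.
Total paid = 32·$95.00 + $80.19 = $3,120.19.
Total interest = total paid − principal = $3,120.19 − $2,400.00 = $720.19.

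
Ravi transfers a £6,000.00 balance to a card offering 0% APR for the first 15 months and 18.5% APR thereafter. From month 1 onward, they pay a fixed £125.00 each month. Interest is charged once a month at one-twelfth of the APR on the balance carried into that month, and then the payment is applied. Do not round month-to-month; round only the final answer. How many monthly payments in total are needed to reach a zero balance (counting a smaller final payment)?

Promo months 1–15 at r₀ = 0%/12 = 0; months 16+ at r₁ = 18.5%/12 = 0.0154167.
After month 15 (no interest yet): B = £6,000.00 − 15·£125.00 = £4,125.00.
Then at r₁ with £125.00/mo: n₂ = −ln(1 − r₁·B/P)/ln(1+r₁) ≈ 46.46 → 47 more payments.

62 payments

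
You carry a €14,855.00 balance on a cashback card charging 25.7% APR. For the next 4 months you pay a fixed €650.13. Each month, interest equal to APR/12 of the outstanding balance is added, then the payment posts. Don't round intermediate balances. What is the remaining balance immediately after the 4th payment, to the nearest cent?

€13,483.79

Monthly rate r = 25.7%/12 = 2.14167% = 0.0214167.
Each month: B ← B·(1+r) − €650.13.
Month 1: interest €318.14; balance after payment €14,523.01.
Month 2: interest €311.03; balance after payment €14,183.92.
Month 3: interest €303.77; balance after payment €13,837.56.
Month 4: interest €296.35; balance after payment €13,483.79.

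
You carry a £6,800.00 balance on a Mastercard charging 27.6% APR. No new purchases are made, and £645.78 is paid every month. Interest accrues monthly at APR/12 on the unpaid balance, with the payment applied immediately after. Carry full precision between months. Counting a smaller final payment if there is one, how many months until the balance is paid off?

Monthly rate r = 27.6%/12 = 2.3% = 0.023.
Recurrence: B ← B·(1+r) − £645.78.
Month 1: interest £156.40; balance after payment £6,310.62.
Month 2: interest £145.14; balance after payment £5,809.98.
Closed form: n = −ln(1 − rB₀/P)/ln(1+r) = −ln(0.75781)/ln(1.023) ≈ 12.196, so the balance reaches zero during payment 13.

13 months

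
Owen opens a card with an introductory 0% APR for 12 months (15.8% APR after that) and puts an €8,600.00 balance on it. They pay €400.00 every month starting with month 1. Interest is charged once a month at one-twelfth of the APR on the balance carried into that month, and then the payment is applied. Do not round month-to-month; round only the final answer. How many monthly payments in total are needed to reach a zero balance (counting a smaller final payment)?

23 payments

Promo months 1–12 at r₀ = 0%/12 = 0; months 13+ at r₁ = 15.8%/12 = 0.0131667.
After month 12 (no interest yet): B = €8,600.00 − 12·€400.00 = €3,800.00.
Then at r₁ with €400.00/mo: n₂ = −ln(1 − r₁·B/P)/ln(1+r₁) ≈ 10.22 → 11 more payments.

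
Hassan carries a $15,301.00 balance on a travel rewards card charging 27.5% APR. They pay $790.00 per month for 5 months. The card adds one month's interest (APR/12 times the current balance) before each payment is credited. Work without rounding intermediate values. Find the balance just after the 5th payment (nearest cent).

$13,001.22

Monthly rate r = 27.5%/12 = 2.29167% = 0.0229167.
Each month: B ← B·(1+r) − $790.00.
Month 1: interest $350.65; balance after payment $14,861.65.
Month 2: interest $340.58; balance after payment $14,412.23.
Month 3: interest $330.28; balance after payment $13,952.51.
Month 4: interest $319.74; balance after payment $13,482.25.
Month 5: interest $308.97; balance after payment $13,001.22.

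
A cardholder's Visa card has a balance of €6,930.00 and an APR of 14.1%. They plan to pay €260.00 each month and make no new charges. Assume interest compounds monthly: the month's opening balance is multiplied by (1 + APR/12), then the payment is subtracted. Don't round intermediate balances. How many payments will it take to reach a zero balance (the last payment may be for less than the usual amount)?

Monthly rate r = 14.1%/12 = 1.175% = 0.01175.
Recurrence: B ← B·(1+r) − €260.00.
Month 1: interest €81.43; balance after payment €6,751.43.
Month 2: interest €79.33; balance after payment €6,570.76.
Closed form: n = −ln(1 − rB₀/P)/ln(1+r) = −ln(0.68682)/ln(1.01175) ≈ 32.161, so the balance reaches zero during payment 33.

33 payments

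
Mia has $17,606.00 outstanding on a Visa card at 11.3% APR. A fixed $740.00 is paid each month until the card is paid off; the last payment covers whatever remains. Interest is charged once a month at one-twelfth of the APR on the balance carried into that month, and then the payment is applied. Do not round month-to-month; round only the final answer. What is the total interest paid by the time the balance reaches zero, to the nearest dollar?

$2,421

Monthly rate r = 11.3%/12 = 0.941667% = 0.00941667.
Payoff takes n = ⌈−ln(1 − rB₀/P)/ln(1+r)⌉ = ⌈27.063⌉ = 28 payments; the last is $47.13.
Total paid = 27·$740.00 + $47.13 = $20,027.13.
Total interest = total paid − principal = $20,027.13 − $17,606.00 = $2,421.13.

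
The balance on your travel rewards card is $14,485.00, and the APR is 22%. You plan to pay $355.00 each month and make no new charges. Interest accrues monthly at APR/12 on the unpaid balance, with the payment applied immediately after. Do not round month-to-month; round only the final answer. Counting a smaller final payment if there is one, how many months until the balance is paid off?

76 months

Monthly rate r = 22%/12 = 1.83333% = 0.0183333.
Recurrence: B ← B·(1+r) − $355.00.
Month 1: interest $265.56; balance after payment $14,395.56.
Month 2: interest $263.92; balance after payment $14,304.48.
Closed form: n = −ln(1 − rB₀/P)/ln(1+r) = −ln(0.25195)/ln(1.01833) ≈ 75.880, so the balance reaches zero during payment 76.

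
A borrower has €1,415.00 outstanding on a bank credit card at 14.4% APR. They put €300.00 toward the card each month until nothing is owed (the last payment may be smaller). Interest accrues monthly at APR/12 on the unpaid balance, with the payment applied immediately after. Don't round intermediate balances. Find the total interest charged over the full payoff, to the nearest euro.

€51

Monthly rate r = 14.4%/12 = 1.2% = 0.012.
Payoff takes n = ⌈−ln(1 − rB₀/P)/ln(1+r)⌉ = ⌈4.884⌉ = 5 payments; the last is €265.53.
Total paid = 4·€300.00 + €265.53 = €1,465.53.
Total interest = total paid − principal = €1,465.53 − €1,415.00 = €50.53.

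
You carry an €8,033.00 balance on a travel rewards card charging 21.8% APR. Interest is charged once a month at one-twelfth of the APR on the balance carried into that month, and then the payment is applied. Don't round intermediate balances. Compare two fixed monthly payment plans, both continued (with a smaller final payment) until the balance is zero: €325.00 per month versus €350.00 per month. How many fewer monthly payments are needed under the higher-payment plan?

Monthly rate r = 21.8%/12 = 1.81667% = 0.0181667.
At €325.00/mo: n = ⌈−ln(1 − rB₀/P)/ln(1+r)⌉ = 34 payments (last €35.39); total interest = total paid − €8,033.00 = €2,727.39.
At €350.00/mo: 30 payments (last €337.96); total interest €2,454.96.
Payments saved = 34 − 30 = 4.

4 fewer payments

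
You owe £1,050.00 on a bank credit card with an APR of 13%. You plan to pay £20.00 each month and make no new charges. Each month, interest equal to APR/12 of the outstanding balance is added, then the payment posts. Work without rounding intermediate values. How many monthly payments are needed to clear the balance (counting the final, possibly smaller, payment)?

79 payments

Monthly rate r = 13%/12 = 1.08333% = 0.0108333.
Recurrence: B ← B·(1+r) − £20.00.
Month 1: interest £11.38; balance after payment £1,041.38.
Month 2: interest £11.28; balance after payment £1,032.66.
Closed form: n = −ln(1 − rB₀/P)/ln(1+r) = −ln(0.43125)/ln(1.01083) ≈ 78.057, so the balance reaches zero during payment 79.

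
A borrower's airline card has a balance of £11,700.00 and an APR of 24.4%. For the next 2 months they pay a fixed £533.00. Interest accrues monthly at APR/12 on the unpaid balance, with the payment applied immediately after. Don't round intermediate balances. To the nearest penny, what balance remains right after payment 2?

£11,103.80

Monthly rate r = 24.4%/12 = 2.03333% = 0.0203333.
Each month: B ← B·(1+r) − £533.00.
Month 1: interest £237.90; balance after payment £11,404.90.
Month 2: interest £231.90; balance after payment £11,103.80.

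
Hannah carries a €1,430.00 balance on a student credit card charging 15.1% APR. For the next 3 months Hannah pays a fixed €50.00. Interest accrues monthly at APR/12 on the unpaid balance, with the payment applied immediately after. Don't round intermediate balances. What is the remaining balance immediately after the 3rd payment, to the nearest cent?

Monthly rate r = 15.1%/12 = 1.25833% = 0.0125833.
Each month: B ← B·(1+r) − €50.00.
Month 1: interest €17.99; balance after payment €1,397.99.
Month 2: interest €17.59; balance after payment €1,365.59.
Month 3: interest €17.18; balance after payment €1,332.77.

€1,332.77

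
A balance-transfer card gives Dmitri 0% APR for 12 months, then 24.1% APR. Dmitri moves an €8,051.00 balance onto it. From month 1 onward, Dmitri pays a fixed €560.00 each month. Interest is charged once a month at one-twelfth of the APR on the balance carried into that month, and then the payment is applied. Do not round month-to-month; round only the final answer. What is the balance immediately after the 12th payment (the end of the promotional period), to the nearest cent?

€1,331.00

Promo months 1–12 at r₀ = 0%/12 = 0; months 13+ at r₁ = 24.1%/12 = 0.0200833.
After month 12 (no interest yet): B = €8,051.00 − 12·€560.00 = €1,331.00.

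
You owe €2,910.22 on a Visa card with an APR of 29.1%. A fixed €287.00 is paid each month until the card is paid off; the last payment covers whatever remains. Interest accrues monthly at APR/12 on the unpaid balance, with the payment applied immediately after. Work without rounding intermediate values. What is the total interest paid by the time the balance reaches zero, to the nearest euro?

Monthly rate r = 29.1%/12 = 2.425% = 0.02425.
Payoff takes n = ⌈−ln(1 − rB₀/P)/ln(1+r)⌉ = ⌈11.779⌉ = 12 payments; the last is €224.11.
Total paid = 11·€287.00 + €224.11 = €3,381.11.
Total interest = total paid − principal = €3,381.11 − €2,910.22 = €470.89.

€471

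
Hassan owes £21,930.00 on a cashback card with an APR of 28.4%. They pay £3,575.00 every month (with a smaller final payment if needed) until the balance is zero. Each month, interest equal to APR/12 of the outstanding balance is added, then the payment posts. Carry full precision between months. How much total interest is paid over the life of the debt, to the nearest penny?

Monthly rate r = 28.4%/12 = 2.36667% = 0.0236667.
Payoff takes n = ⌈−ln(1 − rB₀/P)/ln(1+r)⌉ = ⌈6.706⌉ = 7 payments; the last is £2,532.90.
Total paid = 6·£3,575.00 + £2,532.90 = £23,982.90.
Total interest = total paid − principal = £23,982.90 − £21,930.00 = £2,052.90.

£2,052.90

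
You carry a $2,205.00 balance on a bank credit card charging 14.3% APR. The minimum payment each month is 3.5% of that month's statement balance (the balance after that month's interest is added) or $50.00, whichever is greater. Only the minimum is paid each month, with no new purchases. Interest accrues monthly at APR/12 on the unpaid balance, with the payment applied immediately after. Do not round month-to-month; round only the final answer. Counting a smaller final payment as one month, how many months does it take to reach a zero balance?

54 months

Monthly rate r = 14.3%/12 = 1.19167% = 0.0119167.
While 3.5% of the post-interest balance exceeds $50.00, each month B ← (B·(1+r))·(1 − 0.035), i.e. B shrinks by the factor (1+r)·0.965 = 0.9765.
This holds for months 1–19. Entering month 20 the balance is $1,403.39; 3.5% of the post-interest balance is now below $50.00, so the flat $50.00 minimum applies from here.
From month 20 a fixed $50.00 at rate r clears $1,403.39 in 35 more payments. Total: 19 + 35 = 54 months.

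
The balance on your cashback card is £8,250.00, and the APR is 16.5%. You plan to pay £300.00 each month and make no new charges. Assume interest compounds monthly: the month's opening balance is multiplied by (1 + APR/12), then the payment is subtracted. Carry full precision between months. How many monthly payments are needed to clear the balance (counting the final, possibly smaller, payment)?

35 payments

Monthly rate r = 16.5%/12 = 1.375% = 0.01375.
Recurrence: B ← B·(1+r) − £300.00.
Month 1: interest £113.44; balance after payment £8,063.44.
Month 2: interest £110.87; balance after payment £7,874.31.
Closed form: n = −ln(1 − rB₀/P)/ln(1+r) = −ln(0.62187)/ln(1.01375) ≈ 34.784, so the balance reaches zero during payment 35.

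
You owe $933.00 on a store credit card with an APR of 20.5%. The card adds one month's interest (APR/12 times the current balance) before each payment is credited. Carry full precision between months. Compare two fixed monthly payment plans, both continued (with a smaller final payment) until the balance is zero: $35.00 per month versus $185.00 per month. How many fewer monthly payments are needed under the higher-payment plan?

Monthly rate r = 20.5%/12 = 1.70833% = 0.0170833.
At $35.00/mo: n = ⌈−ln(1 − rB₀/P)/ln(1+r)⌉ = 36 payments (last $30.66); total interest = total paid − $933.00 = $322.66.
At $185.00/mo: 6 payments (last $59.31); total interest $51.31.
Payments saved = 36 − 6 = 30.

30 fewer payments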